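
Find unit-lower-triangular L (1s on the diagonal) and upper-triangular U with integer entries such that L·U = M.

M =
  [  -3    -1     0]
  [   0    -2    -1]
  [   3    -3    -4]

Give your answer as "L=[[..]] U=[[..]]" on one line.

  row1 -= 0·row0 → [0,-2,-1]
  row2 -= -1·row0 → [0,-4,-4]
  row2 -= 2·row1 → [0,0,-2]

L=[[1,0,0],[0,1,0],[-1,2,1]] U=[[-3,-1,0],[0,-2,-1],[0,0,-2]]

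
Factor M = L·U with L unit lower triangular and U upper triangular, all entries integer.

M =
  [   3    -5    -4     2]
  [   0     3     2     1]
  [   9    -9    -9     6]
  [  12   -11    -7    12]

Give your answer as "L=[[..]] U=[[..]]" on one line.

  row1 -= 0·row0 → [0,3,2,1]
  row2 -= 3·row0 → [0,6,3,0]
  row3 -= 4·row0 → [0,9,9,4]
  row2 -= 2·row1 → [0,0,-1,-2]
  row3 -= 3·row1 → [0,0,3,1]
  row3 -= -3·row2 → [0,0,0,-5]

L=[[1,0,0,0],[0,1,0,0],[3,2,1,0],[4,3,-3,1]] U=[[3,-5,-4,2],[0,3,2,1],[0,0,-1,-2],[0,0,0,-5]]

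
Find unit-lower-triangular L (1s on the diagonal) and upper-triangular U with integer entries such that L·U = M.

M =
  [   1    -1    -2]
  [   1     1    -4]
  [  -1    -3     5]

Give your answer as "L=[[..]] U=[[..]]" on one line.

  r1 -= 1·r0 → [0,2,-2]
  r2 -= -1·r0 → [0,-4,3]
  r2 -= -2·r1 → [0,0,-1]

L=[[1,0,0],[1,1,0],[-1,-2,1]] U=[[1,-1,-2],[0,2,-2],[0,0,-1]]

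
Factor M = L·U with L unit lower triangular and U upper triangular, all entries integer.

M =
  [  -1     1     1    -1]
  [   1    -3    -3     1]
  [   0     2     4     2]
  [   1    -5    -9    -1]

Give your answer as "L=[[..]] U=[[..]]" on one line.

L=[[1,0,0,0],[-1,1,0,0],[0,-1,1,0],[-1,2,-2,1]] U=[[-1,1,1,-1],[0,-2,-2,0],[0,0,2,2],[0,0,0,2]]

  row1 -= -1·row0 → [0,-2,-2,0]
  row2 -= 0·row0 → [0,2,4,2]
  row3 -= -1·row0 → [0,-4,-8,-2]
  row2 -= -1·row1 → [0,0,2,2]
  row3 -= 2·row1 → [0,0,-4,-2]
  row3 -= -2·row2 → [0,0,0,2]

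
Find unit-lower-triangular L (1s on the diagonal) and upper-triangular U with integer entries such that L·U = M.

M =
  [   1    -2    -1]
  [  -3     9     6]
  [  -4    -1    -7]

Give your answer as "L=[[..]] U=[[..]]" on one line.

L=[[1,0,0],[-3,1,0],[-4,-3,1]] U=[[1,-2,-1],[0,3,3],[0,0,-2]]

  row1 -= -3·row0 → [0,3,3]
  row2 -= -4·row0 → [0,-9,-11]
  row2 -= -3·row1 → [0,0,-2]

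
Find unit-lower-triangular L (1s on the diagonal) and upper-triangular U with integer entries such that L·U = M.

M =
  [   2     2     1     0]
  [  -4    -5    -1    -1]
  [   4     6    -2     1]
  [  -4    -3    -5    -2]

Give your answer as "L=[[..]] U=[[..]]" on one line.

L=[[1,0,0,0],[-2,1,0,0],[2,-2,1,0],[-2,-1,1,1]] U=[[2,2,1,0],[0,-1,1,-1],[0,0,-2,-1],[0,0,0,-2]]

  r1 -= -2·r0 → [0,-1,1,-1]
  r2 -= 2·r0 → [0,2,-4,1]
  r3 -= -2·r0 → [0,1,-3,-2]
  r2 -= -2·r1 → [0,0,-2,-1]
  r3 -= -1·r1 → [0,0,-2,-3]
  r3 -= 1·r2 → [0,0,0,-2]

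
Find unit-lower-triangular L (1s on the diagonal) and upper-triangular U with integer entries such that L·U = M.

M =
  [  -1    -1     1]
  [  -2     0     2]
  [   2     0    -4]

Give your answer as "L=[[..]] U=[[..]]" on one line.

  row1 -= 2·row0 → [0,2,0]
  row2 -= -2·row0 → [0,-2,-2]
  row2 -= -1·row1 → [0,0,-2]

L=[[1,0,0],[2,1,0],[-2,-1,1]] U=[[-1,-1,1],[0,2,0],[0,0,-2]]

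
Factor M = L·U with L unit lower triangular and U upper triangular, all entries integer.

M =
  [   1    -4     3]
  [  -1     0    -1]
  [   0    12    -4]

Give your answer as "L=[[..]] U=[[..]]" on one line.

  R1 -= -1·R0 → [0,-4,2]
  R2 -= 0·R0 → [0,12,-4]
  R2 -= -3·R1 → [0,0,2]

L=[[1,0,0],[-1,1,0],[0,-3,1]] U=[[1,-4,3],[0,-4,2],[0,0,2]]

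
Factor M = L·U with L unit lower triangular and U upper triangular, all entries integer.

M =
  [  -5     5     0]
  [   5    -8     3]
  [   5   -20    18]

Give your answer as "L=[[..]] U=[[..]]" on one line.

L=[[1,0,0],[-1,1,0],[-1,5,1]] U=[[-5,5,0],[0,-3,3],[0,0,3]]

  r1 -= -1·r0 → [0,-3,3]
  r2 -= -1·r0 → [0,-15,18]
  r2 -= 5·r1 → [0,0,3]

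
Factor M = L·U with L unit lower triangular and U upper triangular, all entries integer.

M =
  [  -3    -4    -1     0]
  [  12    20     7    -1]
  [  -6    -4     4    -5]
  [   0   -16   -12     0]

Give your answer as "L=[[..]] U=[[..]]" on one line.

  R1 -= -4·R0 → [0,4,3,-1]
  R2 -= 2·R0 → [0,4,6,-5]
  R3 -= 0·R0 → [0,-16,-12,0]
  R2 -= 1·R1 → [0,0,3,-4]
  R3 -= -4·R1 → [0,0,0,-4]
  R3 -= 0·R2 → [0,0,0,-4]

L=[[1,0,0,0],[-4,1,0,0],[2,1,1,0],[0,-4,0,1]] U=[[-3,-4,-1,0],[0,4,3,-1],[0,0,3,-4],[0,0,0,-4]]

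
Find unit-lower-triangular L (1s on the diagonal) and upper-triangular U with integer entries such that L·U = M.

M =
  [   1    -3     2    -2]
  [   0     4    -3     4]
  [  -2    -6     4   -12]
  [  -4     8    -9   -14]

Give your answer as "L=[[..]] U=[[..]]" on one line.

L=[[1,0,0,0],[0,1,0,0],[-2,-3,1,0],[-4,-1,4,1]] U=[[1,-3,2,-2],[0,4,-3,4],[0,0,-1,-4],[0,0,0,-2]]

  r1 -= 0·r0 → [0,4,-3,4]
  r2 -= -2·r0 → [0,-12,8,-16]
  r3 -= -4·r0 → [0,-4,-1,-22]
  r2 -= -3·r1 → [0,0,-1,-4]
  r3 -= -1·r1 → [0,0,-4,-18]
  r3 -= 4·r2 → [0,0,0,-2]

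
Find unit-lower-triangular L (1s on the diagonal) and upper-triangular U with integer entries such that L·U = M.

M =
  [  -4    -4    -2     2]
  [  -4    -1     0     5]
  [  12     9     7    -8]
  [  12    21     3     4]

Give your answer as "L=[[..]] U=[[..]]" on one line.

L=[[1,0,0,0],[1,1,0,0],[-3,-1,1,0],[-3,3,-3,1]] U=[[-4,-4,-2,2],[0,3,2,3],[0,0,3,1],[0,0,0,4]]

  r1 -= 1·r0 → [0,3,2,3]
  r2 -= -3·r0 → [0,-3,1,-2]
  r3 -= -3·r0 → [0,9,-3,10]
  r2 -= -1·r1 → [0,0,3,1]
  r3 -= 3·r1 → [0,0,-9,1]
  r3 -= -3·r2 → [0,0,0,4]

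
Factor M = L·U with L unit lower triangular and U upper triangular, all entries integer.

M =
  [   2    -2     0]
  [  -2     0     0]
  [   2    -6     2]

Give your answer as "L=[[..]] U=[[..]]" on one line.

  R1 -= -1·R0 → [0,-2,0]
  R2 -= 1·R0 → [0,-4,2]
  R2 -= 2·R1 → [0,0,2]

L=[[1,0,0],[-1,1,0],[1,2,1]] U=[[2,-2,0],[0,-2,0],[0,0,2]]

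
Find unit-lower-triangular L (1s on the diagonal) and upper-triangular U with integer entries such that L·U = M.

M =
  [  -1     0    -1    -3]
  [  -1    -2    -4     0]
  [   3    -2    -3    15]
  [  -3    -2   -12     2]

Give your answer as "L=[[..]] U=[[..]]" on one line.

L=[[1,0,0,0],[1,1,0,0],[-3,1,1,0],[3,1,2,1]] U=[[-1,0,-1,-3],[0,-2,-3,3],[0,0,-3,3],[0,0,0,2]]

  r1 -= 1·r0 → [0,-2,-3,3]
  r2 -= -3·r0 → [0,-2,-6,6]
  r3 -= 3·r0 → [0,-2,-9,11]
  r2 -= 1·r1 → [0,0,-3,3]
  r3 -= 1·r1 → [0,0,-6,8]
  r3 -= 2·r2 → [0,0,0,2]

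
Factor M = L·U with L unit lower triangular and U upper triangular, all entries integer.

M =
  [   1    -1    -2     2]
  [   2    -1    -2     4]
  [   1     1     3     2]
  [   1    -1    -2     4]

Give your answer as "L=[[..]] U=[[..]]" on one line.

L=[[1,0,0,0],[2,1,0,0],[1,2,1,0],[1,0,0,1]] U=[[1,-1,-2,2],[0,1,2,0],[0,0,1,0],[0,0,0,2]]

  r1 -= 2·r0 → [0,1,2,0]
  r2 -= 1·r0 → [0,2,5,0]
  r3 -= 1·r0 → [0,0,0,2]
  r2 -= 2·r1 → [0,0,1,0]
  r3 -= 0·r1 → [0,0,0,2]
  r3 -= 0·r2 → [0,0,0,2]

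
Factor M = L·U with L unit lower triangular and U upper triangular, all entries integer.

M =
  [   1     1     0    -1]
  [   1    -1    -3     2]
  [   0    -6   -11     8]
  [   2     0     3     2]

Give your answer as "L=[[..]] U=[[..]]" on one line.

  R1 -= 1·R0 → [0,-2,-3,3]
  R2 -= 0·R0 → [0,-6,-11,8]
  R3 -= 2·R0 → [0,-2,3,4]
  R2 -= 3·R1 → [0,0,-2,-1]
  R3 -= 1·R1 → [0,0,6,1]
  R3 -= -3·R2 → [0,0,0,-2]

L=[[1,0,0,0],[1,1,0,0],[0,3,1,0],[2,1,-3,1]] U=[[1,1,0,-1],[0,-2,-3,3],[0,0,-2,-1],[0,0,0,-2]]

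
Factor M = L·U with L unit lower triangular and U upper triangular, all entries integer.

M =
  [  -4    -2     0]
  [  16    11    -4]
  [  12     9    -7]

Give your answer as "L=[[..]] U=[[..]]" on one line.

  r1 -= -4·r0 → [0,3,-4]
  r2 -= -3·r0 → [0,3,-7]
  r2 -= 1·r1 → [0,0,-3]

L=[[1,0,0],[-4,1,0],[-3,1,1]] U=[[-4,-2,0],[0,3,-4],[0,0,-3]]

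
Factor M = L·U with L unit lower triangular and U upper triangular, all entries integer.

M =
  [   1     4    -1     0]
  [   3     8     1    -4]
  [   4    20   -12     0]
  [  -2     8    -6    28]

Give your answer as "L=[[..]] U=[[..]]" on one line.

L=[[1,0,0,0],[3,1,0,0],[4,-1,1,0],[-2,-4,-2,1]] U=[[1,4,-1,0],[0,-4,4,-4],[0,0,-4,-4],[0,0,0,4]]

  row1 -= 3·row0 → [0,-4,4,-4]
  row2 -= 4·row0 → [0,4,-8,0]
  row3 -= -2·row0 → [0,16,-8,28]
  row2 -= -1·row1 → [0,0,-4,-4]
  row3 -= -4·row1 → [0,0,8,12]
  row3 -= -2·row2 → [0,0,0,4]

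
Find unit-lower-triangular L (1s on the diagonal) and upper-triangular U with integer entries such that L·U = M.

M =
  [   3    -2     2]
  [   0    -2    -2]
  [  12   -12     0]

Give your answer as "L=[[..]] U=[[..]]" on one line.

L=[[1,0,0],[0,1,0],[4,2,1]] U=[[3,-2,2],[0,-2,-2],[0,0,-4]]

  R1 -= 0·R0 → [0,-2,-2]
  R2 -= 4·R0 → [0,-4,-8]
  R2 -= 2·R1 → [0,0,-4]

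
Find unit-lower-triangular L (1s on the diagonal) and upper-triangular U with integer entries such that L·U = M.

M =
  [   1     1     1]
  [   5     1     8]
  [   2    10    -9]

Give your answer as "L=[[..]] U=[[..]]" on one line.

L=[[1,0,0],[5,1,0],[2,-2,1]] U=[[1,1,1],[0,-4,3],[0,0,-5]]

  r1 -= 5·r0 → [0,-4,3]
  r2 -= 2·r0 → [0,8,-11]
  r2 -= -2·r1 → [0,0,-5]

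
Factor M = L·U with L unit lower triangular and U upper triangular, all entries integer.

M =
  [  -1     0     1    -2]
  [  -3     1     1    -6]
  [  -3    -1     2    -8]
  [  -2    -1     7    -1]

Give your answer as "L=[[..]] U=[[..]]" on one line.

  R1 -= 3·R0 → [0,1,-2,0]
  R2 -= 3·R0 → [0,-1,-1,-2]
  R3 -= 2·R0 → [0,-1,5,3]
  R2 -= -1·R1 → [0,0,-3,-2]
  R3 -= -1·R1 → [0,0,3,3]
  R3 -= -1·R2 → [0,0,0,1]

L=[[1,0,0,0],[3,1,0,0],[3,-1,1,0],[2,-1,-1,1]] U=[[-1,0,1,-2],[0,1,-2,0],[0,0,-3,-2],[0,0,0,1]]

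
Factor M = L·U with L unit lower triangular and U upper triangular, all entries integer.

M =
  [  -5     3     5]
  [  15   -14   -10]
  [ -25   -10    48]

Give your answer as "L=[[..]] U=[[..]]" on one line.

L=[[1,0,0],[-3,1,0],[5,5,1]] U=[[-5,3,5],[0,-5,5],[0,0,-2]]

  row1 -= -3·row0 → [0,-5,5]
  row2 -= 5·row0 → [0,-25,23]
  row2 -= 5·row1 → [0,0,-2]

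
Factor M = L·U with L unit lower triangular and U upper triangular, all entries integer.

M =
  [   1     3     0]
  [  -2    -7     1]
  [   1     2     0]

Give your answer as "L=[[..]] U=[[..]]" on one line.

L=[[1,0,0],[-2,1,0],[1,1,1]] U=[[1,3,0],[0,-1,1],[0,0,-1]]

  row1 -= -2·row0 → [0,-1,1]
  row2 -= 1·row0 → [0,-1,0]
  row2 -= 1·row1 → [0,0,-1]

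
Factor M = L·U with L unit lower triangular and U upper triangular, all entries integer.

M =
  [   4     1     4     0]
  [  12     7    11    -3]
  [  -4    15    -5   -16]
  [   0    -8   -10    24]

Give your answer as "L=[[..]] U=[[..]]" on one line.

  r1 -= 3·r0 → [0,4,-1,-3]
  r2 -= -1·r0 → [0,16,-1,-16]
  r3 -= 0·r0 → [0,-8,-10,24]
  r2 -= 4·r1 → [0,0,3,-4]
  r3 -= -2·r1 → [0,0,-12,18]
  r3 -= -4·r2 → [0,0,0,2]

L=[[1,0,0,0],[3,1,0,0],[-1,4,1,0],[0,-2,-4,1]] U=[[4,1,4,0],[0,4,-1,-3],[0,0,3,-4],[0,0,0,2]]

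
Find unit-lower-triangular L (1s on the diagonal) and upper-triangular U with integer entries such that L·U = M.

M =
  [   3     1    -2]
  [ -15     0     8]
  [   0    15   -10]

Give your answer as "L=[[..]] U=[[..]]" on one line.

  R1 -= -5·R0 → [0,5,-2]
  R2 -= 0·R0 → [0,15,-10]
  R2 -= 3·R1 → [0,0,-4]

L=[[1,0,0],[-5,1,0],[0,3,1]] U=[[3,1,-2],[0,5,-2],[0,0,-4]]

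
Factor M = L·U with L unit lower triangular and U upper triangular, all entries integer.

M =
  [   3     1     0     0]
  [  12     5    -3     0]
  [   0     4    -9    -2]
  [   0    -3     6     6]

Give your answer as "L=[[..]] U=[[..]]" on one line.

L=[[1,0,0,0],[4,1,0,0],[0,4,1,0],[0,-3,-1,1]] U=[[3,1,0,0],[0,1,-3,0],[0,0,3,-2],[0,0,0,4]]

  R1 -= 4·R0 → [0,1,-3,0]
  R2 -= 0·R0 → [0,4,-9,-2]
  R3 -= 0·R0 → [0,-3,6,6]
  R2 -= 4·R1 → [0,0,3,-2]
  R3 -= -3·R1 → [0,0,-3,6]
  R3 -= -1·R2 → [0,0,0,4]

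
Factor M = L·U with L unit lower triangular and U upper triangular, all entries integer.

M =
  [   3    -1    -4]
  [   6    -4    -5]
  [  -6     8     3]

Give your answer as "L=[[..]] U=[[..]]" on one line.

L=[[1,0,0],[2,1,0],[-2,-3,1]] U=[[3,-1,-4],[0,-2,3],[0,0,4]]

  r1 -= 2·r0 → [0,-2,3]
  r2 -= -2·r0 → [0,6,-5]
  r2 -= -3·r1 → [0,0,4]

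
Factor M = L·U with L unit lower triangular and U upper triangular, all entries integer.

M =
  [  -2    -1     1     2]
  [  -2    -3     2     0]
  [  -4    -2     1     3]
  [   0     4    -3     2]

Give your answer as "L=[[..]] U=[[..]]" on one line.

L=[[1,0,0,0],[1,1,0,0],[2,0,1,0],[0,-2,1,1]] U=[[-2,-1,1,2],[0,-2,1,-2],[0,0,-1,-1],[0,0,0,-1]]

  r1 -= 1·r0 → [0,-2,1,-2]
  r2 -= 2·r0 → [0,0,-1,-1]
  r3 -= 0·r0 → [0,4,-3,2]
  r2 -= 0·r1 → [0,0,-1,-1]
  r3 -= -2·r1 → [0,0,-1,-2]
  r3 -= 1·r2 → [0,0,0,-1]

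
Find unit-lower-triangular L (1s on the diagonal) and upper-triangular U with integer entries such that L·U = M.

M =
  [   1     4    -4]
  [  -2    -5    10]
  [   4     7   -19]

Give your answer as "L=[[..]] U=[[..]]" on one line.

L=[[1,0,0],[-2,1,0],[4,-3,1]] U=[[1,4,-4],[0,3,2],[0,0,3]]

  R1 -= -2·R0 → [0,3,2]
  R2 -= 4·R0 → [0,-9,-3]
  R2 -= -3·R1 → [0,0,3]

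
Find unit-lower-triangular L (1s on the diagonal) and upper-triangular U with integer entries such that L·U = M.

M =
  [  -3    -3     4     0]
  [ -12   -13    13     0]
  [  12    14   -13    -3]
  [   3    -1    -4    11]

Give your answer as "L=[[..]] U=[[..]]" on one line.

  R1 -= 4·R0 → [0,-1,-3,0]
  R2 -= -4·R0 → [0,2,3,-3]
  R3 -= -1·R0 → [0,-4,0,11]
  R2 -= -2·R1 → [0,0,-3,-3]
  R3 -= 4·R1 → [0,0,12,11]
  R3 -= -4·R2 → [0,0,0,-1]

L=[[1,0,0,0],[4,1,0,0],[-4,-2,1,0],[-1,4,-4,1]] U=[[-3,-3,4,0],[0,-1,-3,0],[0,0,-3,-3],[0,0,0,-1]]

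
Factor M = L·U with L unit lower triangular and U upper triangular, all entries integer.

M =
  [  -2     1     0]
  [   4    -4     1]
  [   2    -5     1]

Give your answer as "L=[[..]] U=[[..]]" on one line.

L=[[1,0,0],[-2,1,0],[-1,2,1]] U=[[-2,1,0],[0,-2,1],[0,0,-1]]

  r1 -= -2·r0 → [0,-2,1]
  r2 -= -1·r0 → [0,-4,1]
  r2 -= 2·r1 → [0,0,-1]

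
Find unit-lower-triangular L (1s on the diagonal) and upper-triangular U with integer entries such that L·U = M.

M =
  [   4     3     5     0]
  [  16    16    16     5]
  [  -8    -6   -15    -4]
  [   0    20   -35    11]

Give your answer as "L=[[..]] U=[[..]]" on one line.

L=[[1,0,0,0],[4,1,0,0],[-2,0,1,0],[0,5,3,1]] U=[[4,3,5,0],[0,4,-4,5],[0,0,-5,-4],[0,0,0,-2]]

  r1 -= 4·r0 → [0,4,-4,5]
  r2 -= -2·r0 → [0,0,-5,-4]
  r3 -= 0·r0 → [0,20,-35,11]
  r2 -= 0·r1 → [0,0,-5,-4]
  r3 -= 5·r1 → [0,0,-15,-14]
  r3 -= 3·r2 → [0,0,0,-2]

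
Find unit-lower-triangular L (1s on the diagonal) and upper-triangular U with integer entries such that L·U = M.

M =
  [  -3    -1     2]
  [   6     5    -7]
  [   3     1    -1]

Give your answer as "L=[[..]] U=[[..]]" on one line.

L=[[1,0,0],[-2,1,0],[-1,0,1]] U=[[-3,-1,2],[0,3,-3],[0,0,1]]

  r1 -= -2·r0 → [0,3,-3]
  r2 -= -1·r0 → [0,0,1]
  r2 -= 0·r1 → [0,0,1]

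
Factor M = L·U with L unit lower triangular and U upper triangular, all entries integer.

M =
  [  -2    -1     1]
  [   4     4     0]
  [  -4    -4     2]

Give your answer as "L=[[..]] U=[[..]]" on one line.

  row1 -= -2·row0 → [0,2,2]
  row2 -= 2·row0 → [0,-2,0]
  row2 -= -1·row1 → [0,0,2]

L=[[1,0,0],[-2,1,0],[2,-1,1]] U=[[-2,-1,1],[0,2,2],[0,0,2]]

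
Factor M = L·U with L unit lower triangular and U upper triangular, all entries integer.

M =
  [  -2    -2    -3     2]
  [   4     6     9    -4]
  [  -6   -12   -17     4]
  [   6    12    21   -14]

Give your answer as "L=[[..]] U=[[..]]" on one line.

L=[[1,0,0,0],[-2,1,0,0],[3,-3,1,0],[-3,3,3,1]] U=[[-2,-2,-3,2],[0,2,3,0],[0,0,1,-2],[0,0,0,-2]]

  R1 -= -2·R0 → [0,2,3,0]
  R2 -= 3·R0 → [0,-6,-8,-2]
  R3 -= -3·R0 → [0,6,12,-8]
  R2 -= -3·R1 → [0,0,1,-2]
  R3 -= 3·R1 → [0,0,3,-8]
  R3 -= 3·R2 → [0,0,0,-2]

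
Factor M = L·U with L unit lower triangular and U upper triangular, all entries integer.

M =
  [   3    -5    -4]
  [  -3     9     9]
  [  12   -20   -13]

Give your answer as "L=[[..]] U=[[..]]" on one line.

L=[[1,0,0],[-1,1,0],[4,0,1]] U=[[3,-5,-4],[0,4,5],[0,0,3]]

  R1 -= -1·R0 → [0,4,5]
  R2 -= 4·R0 → [0,0,3]
  R2 -= 0·R1 → [0,0,3]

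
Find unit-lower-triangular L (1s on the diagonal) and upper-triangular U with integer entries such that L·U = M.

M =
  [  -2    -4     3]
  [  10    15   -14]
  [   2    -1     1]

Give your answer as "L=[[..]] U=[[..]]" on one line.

L=[[1,0,0],[-5,1,0],[-1,1,1]] U=[[-2,-4,3],[0,-5,1],[0,0,3]]

  r1 -= -5·r0 → [0,-5,1]
  r2 -= -1·r0 → [0,-5,4]
  r2 -= 1·r1 → [0,0,3]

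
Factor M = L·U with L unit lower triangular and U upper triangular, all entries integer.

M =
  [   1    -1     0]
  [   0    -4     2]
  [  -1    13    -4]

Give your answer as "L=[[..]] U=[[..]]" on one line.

  row1 -= 0·row0 → [0,-4,2]
  row2 -= -1·row0 → [0,12,-4]
  row2 -= -3·row1 → [0,0,2]

L=[[1,0,0],[0,1,0],[-1,-3,1]] U=[[1,-1,0],[0,-4,2],[0,0,2]]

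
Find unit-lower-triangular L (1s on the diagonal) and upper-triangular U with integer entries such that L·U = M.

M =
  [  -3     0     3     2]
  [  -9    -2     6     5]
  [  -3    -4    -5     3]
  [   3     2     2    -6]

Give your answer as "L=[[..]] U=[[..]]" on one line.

L=[[1,0,0,0],[3,1,0,0],[1,2,1,0],[-1,-1,-1,1]] U=[[-3,0,3,2],[0,-2,-3,-1],[0,0,-2,3],[0,0,0,-2]]

  row1 -= 3·row0 → [0,-2,-3,-1]
  row2 -= 1·row0 → [0,-4,-8,1]
  row3 -= -1·row0 → [0,2,5,-4]
  row2 -= 2·row1 → [0,0,-2,3]
  row3 -= -1·row1 → [0,0,2,-5]
  row3 -= -1·row2 → [0,0,0,-2]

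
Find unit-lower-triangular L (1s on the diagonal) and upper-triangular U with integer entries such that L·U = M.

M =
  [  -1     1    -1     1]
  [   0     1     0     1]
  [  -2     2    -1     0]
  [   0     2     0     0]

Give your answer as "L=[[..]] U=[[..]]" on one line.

  R1 -= 0·R0 → [0,1,0,1]
  R2 -= 2·R0 → [0,0,1,-2]
  R3 -= 0·R0 → [0,2,0,0]
  R2 -= 0·R1 → [0,0,1,-2]
  R3 -= 2·R1 → [0,0,0,-2]
  R3 -= 0·R2 → [0,0,0,-2]

L=[[1,0,0,0],[0,1,0,0],[2,0,1,0],[0,2,0,1]] U=[[-1,1,-1,1],[0,1,0,1],[0,0,1,-2],[0,0,0,-2]]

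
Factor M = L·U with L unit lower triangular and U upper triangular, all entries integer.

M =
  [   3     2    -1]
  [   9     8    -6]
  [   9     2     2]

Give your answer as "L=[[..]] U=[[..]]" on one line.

  R1 -= 3·R0 → [0,2,-3]
  R2 -= 3·R0 → [0,-4,5]
  R2 -= -2·R1 → [0,0,-1]

L=[[1,0,0],[3,1,0],[3,-2,1]] U=[[3,2,-1],[0,2,-3],[0,0,-1]]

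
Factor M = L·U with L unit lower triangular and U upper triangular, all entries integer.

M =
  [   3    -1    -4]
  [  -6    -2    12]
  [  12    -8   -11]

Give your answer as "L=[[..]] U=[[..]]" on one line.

L=[[1,0,0],[-2,1,0],[4,1,1]] U=[[3,-1,-4],[0,-4,4],[0,0,1]]

  row1 -= -2·row0 → [0,-4,4]
  row2 -= 4·row0 → [0,-4,5]
  row2 -= 1·row1 → [0,0,1]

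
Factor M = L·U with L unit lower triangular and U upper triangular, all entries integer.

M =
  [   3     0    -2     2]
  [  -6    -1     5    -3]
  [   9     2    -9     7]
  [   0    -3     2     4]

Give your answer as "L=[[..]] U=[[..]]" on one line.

L=[[1,0,0,0],[-2,1,0,0],[3,-2,1,0],[0,3,1,1]] U=[[3,0,-2,2],[0,-1,1,1],[0,0,-1,3],[0,0,0,-2]]

  R1 -= -2·R0 → [0,-1,1,1]
  R2 -= 3·R0 → [0,2,-3,1]
  R3 -= 0·R0 → [0,-3,2,4]
  R2 -= -2·R1 → [0,0,-1,3]
  R3 -= 3·R1 → [0,0,-1,1]
  R3 -= 1·R2 → [0,0,0,-2]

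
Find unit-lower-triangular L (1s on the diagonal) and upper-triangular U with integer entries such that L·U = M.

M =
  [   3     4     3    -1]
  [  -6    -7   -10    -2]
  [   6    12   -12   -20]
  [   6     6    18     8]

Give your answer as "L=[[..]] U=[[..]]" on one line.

  r1 -= -2·r0 → [0,1,-4,-4]
  r2 -= 2·r0 → [0,4,-18,-18]
  r3 -= 2·r0 → [0,-2,12,10]
  r2 -= 4·r1 → [0,0,-2,-2]
  r3 -= -2·r1 → [0,0,4,2]
  r3 -= -2·r2 → [0,0,0,-2]

L=[[1,0,0,0],[-2,1,0,0],[2,4,1,0],[2,-2,-2,1]] U=[[3,4,3,-1],[0,1,-4,-4],[0,0,-2,-2],[0,0,0,-2]]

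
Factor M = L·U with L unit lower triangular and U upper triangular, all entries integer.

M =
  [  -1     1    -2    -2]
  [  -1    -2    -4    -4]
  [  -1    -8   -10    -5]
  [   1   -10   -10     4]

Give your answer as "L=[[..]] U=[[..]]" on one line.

  R1 -= 1·R0 → [0,-3,-2,-2]
  R2 -= 1·R0 → [0,-9,-8,-3]
  R3 -= -1·R0 → [0,-9,-12,2]
  R2 -= 3·R1 → [0,0,-2,3]
  R3 -= 3·R1 → [0,0,-6,8]
  R3 -= 3·R2 → [0,0,0,-1]

L=[[1,0,0,0],[1,1,0,0],[1,3,1,0],[-1,3,3,1]] U=[[-1,1,-2,-2],[0,-3,-2,-2],[0,0,-2,3],[0,0,0,-1]]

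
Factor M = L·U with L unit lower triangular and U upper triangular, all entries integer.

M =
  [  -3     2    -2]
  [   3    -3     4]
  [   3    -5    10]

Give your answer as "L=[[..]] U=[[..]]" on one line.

  r1 -= -1·r0 → [0,-1,2]
  r2 -= -1·r0 → [0,-3,8]
  r2 -= 3·r1 → [0,0,2]

L=[[1,0,0],[-1,1,0],[-1,3,1]] U=[[-3,2,-2],[0,-1,2],[0,0,2]]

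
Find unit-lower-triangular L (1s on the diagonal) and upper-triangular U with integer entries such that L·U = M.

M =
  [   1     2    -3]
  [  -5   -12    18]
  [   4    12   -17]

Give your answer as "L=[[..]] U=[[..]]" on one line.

  r1 -= -5·r0 → [0,-2,3]
  r2 -= 4·r0 → [0,4,-5]
  r2 -= -2·r1 → [0,0,1]

L=[[1,0,0],[-5,1,0],[4,-2,1]] U=[[1,2,-3],[0,-2,3],[0,0,1]]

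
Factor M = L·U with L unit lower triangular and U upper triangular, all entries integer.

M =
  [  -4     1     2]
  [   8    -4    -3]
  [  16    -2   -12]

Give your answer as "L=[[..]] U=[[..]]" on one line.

L=[[1,0,0],[-2,1,0],[-4,-1,1]] U=[[-4,1,2],[0,-2,1],[0,0,-3]]

  r1 -= -2·r0 → [0,-2,1]
  r2 -= -4·r0 → [0,2,-4]
  r2 -= -1·r1 → [0,0,-3]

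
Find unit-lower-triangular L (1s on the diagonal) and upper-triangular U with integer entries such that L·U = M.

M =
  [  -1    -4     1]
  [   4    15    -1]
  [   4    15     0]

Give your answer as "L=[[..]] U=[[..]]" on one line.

L=[[1,0,0],[-4,1,0],[-4,1,1]] U=[[-1,-4,1],[0,-1,3],[0,0,1]]

  r1 -= -4·r0 → [0,-1,3]
  r2 -= -4·r0 → [0,-1,4]
  r2 -= 1·r1 → [0,0,1]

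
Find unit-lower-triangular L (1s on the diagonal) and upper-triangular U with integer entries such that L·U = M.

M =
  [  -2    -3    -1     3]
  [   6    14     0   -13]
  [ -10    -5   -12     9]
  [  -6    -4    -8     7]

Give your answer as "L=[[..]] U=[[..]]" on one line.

  R1 -= -3·R0 → [0,5,-3,-4]
  R2 -= 5·R0 → [0,10,-7,-6]
  R3 -= 3·R0 → [0,5,-5,-2]
  R2 -= 2·R1 → [0,0,-1,2]
  R3 -= 1·R1 → [0,0,-2,2]
  R3 -= 2·R2 → [0,0,0,-2]

L=[[1,0,0,0],[-3,1,0,0],[5,2,1,0],[3,1,2,1]] U=[[-2,-3,-1,3],[0,5,-3,-4],[0,0,-1,2],[0,0,0,-2]]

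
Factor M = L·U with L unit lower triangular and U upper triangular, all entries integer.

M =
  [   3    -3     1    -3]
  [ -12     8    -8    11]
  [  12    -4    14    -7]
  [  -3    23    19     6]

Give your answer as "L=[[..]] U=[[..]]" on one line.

  R1 -= -4·R0 → [0,-4,-4,-1]
  R2 -= 4·R0 → [0,8,10,5]
  R3 -= -1·R0 → [0,20,20,3]
  R2 -= -2·R1 → [0,0,2,3]
  R3 -= -5·R1 → [0,0,0,-2]
  R3 -= 0·R2 → [0,0,0,-2]

L=[[1,0,0,0],[-4,1,0,0],[4,-2,1,0],[-1,-5,0,1]] U=[[3,-3,1,-3],[0,-4,-4,-1],[0,0,2,3],[0,0,0,-2]]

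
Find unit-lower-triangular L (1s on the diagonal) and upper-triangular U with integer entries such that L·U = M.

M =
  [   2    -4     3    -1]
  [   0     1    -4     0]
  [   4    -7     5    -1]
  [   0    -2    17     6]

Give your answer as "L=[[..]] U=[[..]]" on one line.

  r1 -= 0·r0 → [0,1,-4,0]
  r2 -= 2·r0 → [0,1,-1,1]
  r3 -= 0·r0 → [0,-2,17,6]
  r2 -= 1·r1 → [0,0,3,1]
  r3 -= -2·r1 → [0,0,9,6]
  r3 -= 3·r2 → [0,0,0,3]

L=[[1,0,0,0],[0,1,0,0],[2,1,1,0],[0,-2,3,1]] U=[[2,-4,3,-1],[0,1,-4,0],[0,0,3,1],[0,0,0,3]]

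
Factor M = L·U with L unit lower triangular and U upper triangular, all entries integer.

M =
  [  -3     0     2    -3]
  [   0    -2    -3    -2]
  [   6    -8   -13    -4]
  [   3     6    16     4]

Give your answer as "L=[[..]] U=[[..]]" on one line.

L=[[1,0,0,0],[0,1,0,0],[-2,4,1,0],[-1,-3,3,1]] U=[[-3,0,2,-3],[0,-2,-3,-2],[0,0,3,-2],[0,0,0,1]]

  r1 -= 0·r0 → [0,-2,-3,-2]
  r2 -= -2·r0 → [0,-8,-9,-10]
  r3 -= -1·r0 → [0,6,18,1]
  r2 -= 4·r1 → [0,0,3,-2]
  r3 -= -3·r1 → [0,0,9,-5]
  r3 -= 3·r2 → [0,0,0,1]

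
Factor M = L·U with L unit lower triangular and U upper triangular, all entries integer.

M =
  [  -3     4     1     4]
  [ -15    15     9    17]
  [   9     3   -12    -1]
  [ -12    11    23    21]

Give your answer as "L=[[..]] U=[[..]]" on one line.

L=[[1,0,0,0],[5,1,0,0],[-3,-3,1,0],[4,1,5,1]] U=[[-3,4,1,4],[0,-5,4,-3],[0,0,3,2],[0,0,0,-2]]

  row1 -= 5·row0 → [0,-5,4,-3]
  row2 -= -3·row0 → [0,15,-9,11]
  row3 -= 4·row0 → [0,-5,19,5]
  row2 -= -3·row1 → [0,0,3,2]
  row3 -= 1·row1 → [0,0,15,8]
  row3 -= 5·row2 → [0,0,0,-2]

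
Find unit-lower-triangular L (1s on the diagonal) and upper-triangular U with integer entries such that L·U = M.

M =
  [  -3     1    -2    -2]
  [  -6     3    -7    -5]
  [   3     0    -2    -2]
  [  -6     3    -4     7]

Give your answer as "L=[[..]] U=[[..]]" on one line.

L=[[1,0,0,0],[2,1,0,0],[-1,1,1,0],[2,1,-3,1]] U=[[-3,1,-2,-2],[0,1,-3,-1],[0,0,-1,-3],[0,0,0,3]]

  R1 -= 2·R0 → [0,1,-3,-1]
  R2 -= -1·R0 → [0,1,-4,-4]
  R3 -= 2·R0 → [0,1,0,11]
  R2 -= 1·R1 → [0,0,-1,-3]
  R3 -= 1·R1 → [0,0,3,12]
  R3 -= -3·R2 → [0,0,0,3]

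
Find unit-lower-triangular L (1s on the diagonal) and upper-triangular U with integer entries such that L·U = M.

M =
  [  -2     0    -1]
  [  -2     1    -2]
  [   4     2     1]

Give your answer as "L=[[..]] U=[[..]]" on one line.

L=[[1,0,0],[1,1,0],[-2,2,1]] U=[[-2,0,-1],[0,1,-1],[0,0,1]]

  row1 -= 1·row0 → [0,1,-1]
  row2 -= -2·row0 → [0,2,-1]
  row2 -= 2·row1 → [0,0,1]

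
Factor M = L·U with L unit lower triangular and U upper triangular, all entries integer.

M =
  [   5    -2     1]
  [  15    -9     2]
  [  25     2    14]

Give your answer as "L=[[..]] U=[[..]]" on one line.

  R1 -= 3·R0 → [0,-3,-1]
  R2 -= 5·R0 → [0,12,9]
  R2 -= -4·R1 → [0,0,5]

L=[[1,0,0],[3,1,0],[5,-4,1]] U=[[5,-2,1],[0,-3,-1],[0,0,5]]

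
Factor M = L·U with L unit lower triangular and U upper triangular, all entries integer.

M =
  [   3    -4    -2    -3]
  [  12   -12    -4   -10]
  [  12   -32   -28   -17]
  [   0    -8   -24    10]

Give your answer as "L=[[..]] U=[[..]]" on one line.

  R1 -= 4·R0 → [0,4,4,2]
  R2 -= 4·R0 → [0,-16,-20,-5]
  R3 -= 0·R0 → [0,-8,-24,10]
  R2 -= -4·R1 → [0,0,-4,3]
  R3 -= -2·R1 → [0,0,-16,14]
  R3 -= 4·R2 → [0,0,0,2]

L=[[1,0,0,0],[4,1,0,0],[4,-4,1,0],[0,-2,4,1]] U=[[3,-4,-2,-3],[0,4,4,2],[0,0,-4,3],[0,0,0,2]]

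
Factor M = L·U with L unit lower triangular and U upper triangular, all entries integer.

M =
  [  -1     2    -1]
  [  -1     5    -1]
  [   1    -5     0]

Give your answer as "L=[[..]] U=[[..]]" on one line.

  R1 -= 1·R0 → [0,3,0]
  R2 -= -1·R0 → [0,-3,-1]
  R2 -= -1·R1 → [0,0,-1]

L=[[1,0,0],[1,1,0],[-1,-1,1]] U=[[-1,2,-1],[0,3,0],[0,0,-1]]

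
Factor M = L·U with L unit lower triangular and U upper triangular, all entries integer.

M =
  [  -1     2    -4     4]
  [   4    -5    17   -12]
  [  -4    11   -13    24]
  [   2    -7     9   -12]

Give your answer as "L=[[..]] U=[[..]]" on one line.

  r1 -= -4·r0 → [0,3,1,4]
  r2 -= 4·r0 → [0,3,3,8]
  r3 -= -2·r0 → [0,-3,1,-4]
  r2 -= 1·r1 → [0,0,2,4]
  r3 -= -1·r1 → [0,0,2,0]
  r3 -= 1·r2 → [0,0,0,-4]

L=[[1,0,0,0],[-4,1,0,0],[4,1,1,0],[-2,-1,1,1]] U=[[-1,2,-4,4],[0,3,1,4],[0,0,2,4],[0,0,0,-4]]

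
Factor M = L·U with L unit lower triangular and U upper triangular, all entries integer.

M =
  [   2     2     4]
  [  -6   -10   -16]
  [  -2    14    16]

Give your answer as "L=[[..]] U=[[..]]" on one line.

L=[[1,0,0],[-3,1,0],[-1,-4,1]] U=[[2,2,4],[0,-4,-4],[0,0,4]]

  row1 -= -3·row0 → [0,-4,-4]
  row2 -= -1·row0 → [0,16,20]
  row2 -= -4·row1 → [0,0,4]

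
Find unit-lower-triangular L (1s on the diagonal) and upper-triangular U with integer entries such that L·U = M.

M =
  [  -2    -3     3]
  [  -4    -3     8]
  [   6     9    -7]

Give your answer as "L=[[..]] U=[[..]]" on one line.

L=[[1,0,0],[2,1,0],[-3,0,1]] U=[[-2,-3,3],[0,3,2],[0,0,2]]

  R1 -= 2·R0 → [0,3,2]
  R2 -= -3·R0 → [0,0,2]
  R2 -= 0·R1 → [0,0,2]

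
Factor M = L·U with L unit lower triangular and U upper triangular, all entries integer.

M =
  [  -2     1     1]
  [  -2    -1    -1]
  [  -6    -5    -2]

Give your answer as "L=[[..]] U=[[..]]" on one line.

L=[[1,0,0],[1,1,0],[3,4,1]] U=[[-2,1,1],[0,-2,-2],[0,0,3]]

  R1 -= 1·R0 → [0,-2,-2]
  R2 -= 3·R0 → [0,-8,-5]
  R2 -= 4·R1 → [0,0,3]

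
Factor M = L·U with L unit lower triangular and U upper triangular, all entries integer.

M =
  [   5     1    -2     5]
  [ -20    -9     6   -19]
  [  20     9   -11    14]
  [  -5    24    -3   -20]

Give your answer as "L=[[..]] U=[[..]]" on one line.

L=[[1,0,0,0],[-4,1,0,0],[4,-1,1,0],[-1,-5,3,1]] U=[[5,1,-2,5],[0,-5,-2,1],[0,0,-5,-5],[0,0,0,5]]

  R1 -= -4·R0 → [0,-5,-2,1]
  R2 -= 4·R0 → [0,5,-3,-6]
  R3 -= -1·R0 → [0,25,-5,-15]
  R2 -= -1·R1 → [0,0,-5,-5]
  R3 -= -5·R1 → [0,0,-15,-10]
  R3 -= 3·R2 → [0,0,0,5]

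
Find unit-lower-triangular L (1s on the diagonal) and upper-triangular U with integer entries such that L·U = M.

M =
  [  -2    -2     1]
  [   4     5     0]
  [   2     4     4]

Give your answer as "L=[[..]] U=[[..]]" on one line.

  R1 -= -2·R0 → [0,1,2]
  R2 -= -1·R0 → [0,2,5]
  R2 -= 2·R1 → [0,0,1]

L=[[1,0,0],[-2,1,0],[-1,2,1]] U=[[-2,-2,1],[0,1,2],[0,0,1]]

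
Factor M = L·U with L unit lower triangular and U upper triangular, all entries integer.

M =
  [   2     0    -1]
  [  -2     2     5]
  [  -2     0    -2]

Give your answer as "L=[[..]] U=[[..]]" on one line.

  row1 -= -1·row0 → [0,2,4]
  row2 -= -1·row0 → [0,0,-3]
  row2 -= 0·row1 → [0,0,-3]

L=[[1,0,0],[-1,1,0],[-1,0,1]] U=[[2,0,-1],[0,2,4],[0,0,-3]]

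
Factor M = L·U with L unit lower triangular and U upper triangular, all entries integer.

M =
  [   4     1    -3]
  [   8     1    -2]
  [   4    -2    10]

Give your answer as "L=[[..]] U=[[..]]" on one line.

L=[[1,0,0],[2,1,0],[1,3,1]] U=[[4,1,-3],[0,-1,4],[0,0,1]]

  r1 -= 2·r0 → [0,-1,4]
  r2 -= 1·r0 → [0,-3,13]
  r2 -= 3·r1 → [0,0,1]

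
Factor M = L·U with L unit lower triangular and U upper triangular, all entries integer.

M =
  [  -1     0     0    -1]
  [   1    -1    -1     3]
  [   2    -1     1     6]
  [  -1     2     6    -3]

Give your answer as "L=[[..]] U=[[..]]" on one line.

  r1 -= -1·r0 → [0,-1,-1,2]
  r2 -= -2·r0 → [0,-1,1,4]
  r3 -= 1·r0 → [0,2,6,-2]
  r2 -= 1·r1 → [0,0,2,2]
  r3 -= -2·r1 → [0,0,4,2]
  r3 -= 2·r2 → [0,0,0,-2]

L=[[1,0,0,0],[-1,1,0,0],[-2,1,1,0],[1,-2,2,1]] U=[[-1,0,0,-1],[0,-1,-1,2],[0,0,2,2],[0,0,0,-2]]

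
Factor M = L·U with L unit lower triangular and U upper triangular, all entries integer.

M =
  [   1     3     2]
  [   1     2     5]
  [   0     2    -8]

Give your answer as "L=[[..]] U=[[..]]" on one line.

L=[[1,0,0],[1,1,0],[0,-2,1]] U=[[1,3,2],[0,-1,3],[0,0,-2]]

  r1 -= 1·r0 → [0,-1,3]
  r2 -= 0·r0 → [0,2,-8]
  r2 -= -2·r1 → [0,0,-2]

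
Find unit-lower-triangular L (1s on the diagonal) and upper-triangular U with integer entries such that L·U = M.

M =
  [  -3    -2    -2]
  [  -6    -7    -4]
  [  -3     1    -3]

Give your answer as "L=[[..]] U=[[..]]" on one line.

  R1 -= 2·R0 → [0,-3,0]
  R2 -= 1·R0 → [0,3,-1]
  R2 -= -1·R1 → [0,0,-1]

L=[[1,0,0],[2,1,0],[1,-1,1]] U=[[-3,-2,-2],[0,-3,0],[0,0,-1]]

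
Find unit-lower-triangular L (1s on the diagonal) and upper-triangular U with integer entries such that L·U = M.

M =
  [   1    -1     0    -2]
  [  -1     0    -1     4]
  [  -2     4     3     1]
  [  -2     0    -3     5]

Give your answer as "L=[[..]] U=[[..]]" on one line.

  R1 -= -1·R0 → [0,-1,-1,2]
  R2 -= -2·R0 → [0,2,3,-3]
  R3 -= -2·R0 → [0,-2,-3,1]
  R2 -= -2·R1 → [0,0,1,1]
  R3 -= 2·R1 → [0,0,-1,-3]
  R3 -= -1·R2 → [0,0,0,-2]

L=[[1,0,0,0],[-1,1,0,0],[-2,-2,1,0],[-2,2,-1,1]] U=[[1,-1,0,-2],[0,-1,-1,2],[0,0,1,1],[0,0,0,-2]]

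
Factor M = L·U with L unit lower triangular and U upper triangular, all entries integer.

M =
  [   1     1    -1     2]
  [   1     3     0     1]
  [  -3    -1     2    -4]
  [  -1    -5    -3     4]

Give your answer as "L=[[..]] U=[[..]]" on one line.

  R1 -= 1·R0 → [0,2,1,-1]
  R2 -= -3·R0 → [0,2,-1,2]
  R3 -= -1·R0 → [0,-4,-4,6]
  R2 -= 1·R1 → [0,0,-2,3]
  R3 -= -2·R1 → [0,0,-2,4]
  R3 -= 1·R2 → [0,0,0,1]

L=[[1,0,0,0],[1,1,0,0],[-3,1,1,0],[-1,-2,1,1]] U=[[1,1,-1,2],[0,2,1,-1],[0,0,-2,3],[0,0,0,1]]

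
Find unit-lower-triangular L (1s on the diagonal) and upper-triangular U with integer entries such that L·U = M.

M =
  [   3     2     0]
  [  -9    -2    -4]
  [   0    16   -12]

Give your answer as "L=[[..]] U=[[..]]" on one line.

  R1 -= -3·R0 → [0,4,-4]
  R2 -= 0·R0 → [0,16,-12]
  R2 -= 4·R1 → [0,0,4]

L=[[1,0,0],[-3,1,0],[0,4,1]] U=[[3,2,0],[0,4,-4],[0,0,4]]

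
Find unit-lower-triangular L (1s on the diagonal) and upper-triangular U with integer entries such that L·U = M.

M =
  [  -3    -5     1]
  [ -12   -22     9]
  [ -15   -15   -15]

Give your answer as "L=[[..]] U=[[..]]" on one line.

L=[[1,0,0],[4,1,0],[5,-5,1]] U=[[-3,-5,1],[0,-2,5],[0,0,5]]

  R1 -= 4·R0 → [0,-2,5]
  R2 -= 5·R0 → [0,10,-20]
  R2 -= -5·R1 → [0,0,5]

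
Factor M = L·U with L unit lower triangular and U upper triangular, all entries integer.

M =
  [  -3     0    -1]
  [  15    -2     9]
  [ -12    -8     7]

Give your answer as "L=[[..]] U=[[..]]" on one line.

  R1 -= -5·R0 → [0,-2,4]
  R2 -= 4·R0 → [0,-8,11]
  R2 -= 4·R1 → [0,0,-5]

L=[[1,0,0],[-5,1,0],[4,4,1]] U=[[-3,0,-1],[0,-2,4],[0,0,-5]]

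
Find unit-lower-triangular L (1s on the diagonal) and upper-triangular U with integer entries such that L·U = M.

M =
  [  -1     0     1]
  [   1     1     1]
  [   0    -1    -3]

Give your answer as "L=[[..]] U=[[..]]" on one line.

  R1 -= -1·R0 → [0,1,2]
  R2 -= 0·R0 → [0,-1,-3]
  R2 -= -1·R1 → [0,0,-1]

L=[[1,0,0],[-1,1,0],[0,-1,1]] U=[[-1,0,1],[0,1,2],[0,0,-1]]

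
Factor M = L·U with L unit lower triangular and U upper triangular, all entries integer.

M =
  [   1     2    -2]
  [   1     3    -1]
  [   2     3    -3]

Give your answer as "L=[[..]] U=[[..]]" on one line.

L=[[1,0,0],[1,1,0],[2,-1,1]] U=[[1,2,-2],[0,1,1],[0,0,2]]

  r1 -= 1·r0 → [0,1,1]
  r2 -= 2·r0 → [0,-1,1]
  r2 -= -1·r1 → [0,0,2]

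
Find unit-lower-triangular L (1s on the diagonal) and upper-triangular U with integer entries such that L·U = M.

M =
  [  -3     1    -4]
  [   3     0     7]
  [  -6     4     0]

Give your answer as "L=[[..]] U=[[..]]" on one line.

L=[[1,0,0],[-1,1,0],[2,2,1]] U=[[-3,1,-4],[0,1,3],[0,0,2]]

  row1 -= -1·row0 → [0,1,3]
  row2 -= 2·row0 → [0,2,8]
  row2 -= 2·row1 → [0,0,2]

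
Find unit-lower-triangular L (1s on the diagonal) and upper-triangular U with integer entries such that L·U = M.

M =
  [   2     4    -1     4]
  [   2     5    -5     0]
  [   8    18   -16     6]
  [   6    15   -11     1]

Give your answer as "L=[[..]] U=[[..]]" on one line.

  R1 -= 1·R0 → [0,1,-4,-4]
  R2 -= 4·R0 → [0,2,-12,-10]
  R3 -= 3·R0 → [0,3,-8,-11]
  R2 -= 2·R1 → [0,0,-4,-2]
  R3 -= 3·R1 → [0,0,4,1]
  R3 -= -1·R2 → [0,0,0,-1]

L=[[1,0,0,0],[1,1,0,0],[4,2,1,0],[3,3,-1,1]] U=[[2,4,-1,4],[0,1,-4,-4],[0,0,-4,-2],[0,0,0,-1]]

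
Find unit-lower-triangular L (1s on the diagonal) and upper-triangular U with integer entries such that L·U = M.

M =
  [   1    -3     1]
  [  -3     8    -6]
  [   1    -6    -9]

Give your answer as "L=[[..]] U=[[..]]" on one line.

L=[[1,0,0],[-3,1,0],[1,3,1]] U=[[1,-3,1],[0,-1,-3],[0,0,-1]]

  R1 -= -3·R0 → [0,-1,-3]
  R2 -= 1·R0 → [0,-3,-10]
  R2 -= 3·R1 → [0,0,-1]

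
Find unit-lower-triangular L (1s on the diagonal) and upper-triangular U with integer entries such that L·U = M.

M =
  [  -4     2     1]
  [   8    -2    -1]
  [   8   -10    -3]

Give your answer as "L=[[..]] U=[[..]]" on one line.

L=[[1,0,0],[-2,1,0],[-2,-3,1]] U=[[-4,2,1],[0,2,1],[0,0,2]]

  r1 -= -2·r0 → [0,2,1]
  r2 -= -2·r0 → [0,-6,-1]
  r2 -= -3·r1 → [0,0,2]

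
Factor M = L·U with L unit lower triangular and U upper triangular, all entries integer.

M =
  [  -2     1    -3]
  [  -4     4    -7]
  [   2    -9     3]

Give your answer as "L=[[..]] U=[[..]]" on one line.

  row1 -= 2·row0 → [0,2,-1]
  row2 -= -1·row0 → [0,-8,0]
  row2 -= -4·row1 → [0,0,-4]

L=[[1,0,0],[2,1,0],[-1,-4,1]] U=[[-2,1,-3],[0,2,-1],[0,0,-4]]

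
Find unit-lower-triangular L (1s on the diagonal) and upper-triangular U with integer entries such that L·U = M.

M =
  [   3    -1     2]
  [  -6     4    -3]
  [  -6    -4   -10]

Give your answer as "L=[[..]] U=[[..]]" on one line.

  row1 -= -2·row0 → [0,2,1]
  row2 -= -2·row0 → [0,-6,-6]
  row2 -= -3·row1 → [0,0,-3]

L=[[1,0,0],[-2,1,0],[-2,-3,1]] U=[[3,-1,2],[0,2,1],[0,0,-3]]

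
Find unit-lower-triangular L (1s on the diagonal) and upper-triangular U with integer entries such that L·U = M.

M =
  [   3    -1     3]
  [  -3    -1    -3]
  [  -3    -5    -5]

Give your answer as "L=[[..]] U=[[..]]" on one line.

L=[[1,0,0],[-1,1,0],[-1,3,1]] U=[[3,-1,3],[0,-2,0],[0,0,-2]]

  row1 -= -1·row0 → [0,-2,0]
  row2 -= -1·row0 → [0,-6,-2]
  row2 -= 3·row1 → [0,0,-2]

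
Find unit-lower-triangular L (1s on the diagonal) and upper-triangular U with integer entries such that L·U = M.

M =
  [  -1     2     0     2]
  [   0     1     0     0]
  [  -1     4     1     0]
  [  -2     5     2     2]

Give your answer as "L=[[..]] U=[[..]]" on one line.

L=[[1,0,0,0],[0,1,0,0],[1,2,1,0],[2,1,2,1]] U=[[-1,2,0,2],[0,1,0,0],[0,0,1,-2],[0,0,0,2]]

  row1 -= 0·row0 → [0,1,0,0]
  row2 -= 1·row0 → [0,2,1,-2]
  row3 -= 2·row0 → [0,1,2,-2]
  row2 -= 2·row1 → [0,0,1,-2]
  row3 -= 1·row1 → [0,0,2,-2]
  row3 -= 2·row2 → [0,0,0,2]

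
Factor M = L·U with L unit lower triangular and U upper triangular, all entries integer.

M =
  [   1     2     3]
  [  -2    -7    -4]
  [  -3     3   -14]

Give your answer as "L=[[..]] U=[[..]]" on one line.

L=[[1,0,0],[-2,1,0],[-3,-3,1]] U=[[1,2,3],[0,-3,2],[0,0,1]]

  R1 -= -2·R0 → [0,-3,2]
  R2 -= -3·R0 → [0,9,-5]
  R2 -= -3·R1 → [0,0,1]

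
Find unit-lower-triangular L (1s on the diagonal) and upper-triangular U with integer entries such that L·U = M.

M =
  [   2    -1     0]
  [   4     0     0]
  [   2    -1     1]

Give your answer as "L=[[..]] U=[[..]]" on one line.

L=[[1,0,0],[2,1,0],[1,0,1]] U=[[2,-1,0],[0,2,0],[0,0,1]]

  row1 -= 2·row0 → [0,2,0]
  row2 -= 1·row0 → [0,0,1]
  row2 -= 0·row1 → [0,0,1]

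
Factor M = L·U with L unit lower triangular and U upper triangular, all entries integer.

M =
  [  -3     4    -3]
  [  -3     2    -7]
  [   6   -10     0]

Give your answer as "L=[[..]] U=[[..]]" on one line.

  row1 -= 1·row0 → [0,-2,-4]
  row2 -= -2·row0 → [0,-2,-6]
  row2 -= 1·row1 → [0,0,-2]

L=[[1,0,0],[1,1,0],[-2,1,1]] U=[[-3,4,-3],[0,-2,-4],[0,0,-2]]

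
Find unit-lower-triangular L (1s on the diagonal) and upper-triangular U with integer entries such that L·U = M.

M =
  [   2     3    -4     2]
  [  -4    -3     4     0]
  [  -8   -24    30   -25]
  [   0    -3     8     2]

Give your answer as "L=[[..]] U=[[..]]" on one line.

L=[[1,0,0,0],[-2,1,0,0],[-4,-4,1,0],[0,-1,-2,1]] U=[[2,3,-4,2],[0,3,-4,4],[0,0,-2,-1],[0,0,0,4]]

  row1 -= -2·row0 → [0,3,-4,4]
  row2 -= -4·row0 → [0,-12,14,-17]
  row3 -= 0·row0 → [0,-3,8,2]
  row2 -= -4·row1 → [0,0,-2,-1]
  row3 -= -1·row1 → [0,0,4,6]
  row3 -= -2·row2 → [0,0,0,4]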